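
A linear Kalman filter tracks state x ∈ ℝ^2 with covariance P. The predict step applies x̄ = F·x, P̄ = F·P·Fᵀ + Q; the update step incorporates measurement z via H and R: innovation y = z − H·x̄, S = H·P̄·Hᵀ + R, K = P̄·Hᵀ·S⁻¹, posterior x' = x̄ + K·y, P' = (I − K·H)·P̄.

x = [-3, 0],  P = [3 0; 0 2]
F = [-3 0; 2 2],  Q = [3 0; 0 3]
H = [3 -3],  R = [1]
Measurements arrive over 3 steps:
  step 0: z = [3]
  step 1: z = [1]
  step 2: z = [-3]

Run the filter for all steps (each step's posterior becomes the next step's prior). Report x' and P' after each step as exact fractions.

step 0: x' = [585/401, 177/401], P' = [1662/401 1638/401; 1638/401 3317/802]
step 1: x' = [-530451/750551, -777222/750551], P' = [1224222/750551 1188261/750551; 1188261/750551 1235650/750551]
step 2: x' = [-85974669/115020127, 28054008/115020127], P' = [937370976/575100635 909626427/575100635; 909626427/575100635 945698554/575100635]

step 0: x̄ = F·x = [9, -6]
step 0: P̄ = F·P·Fᵀ + Q = [30 -18; -18 23]
step 0: y = z − H·x̄ = [-42]
step 0: S = H·P̄·Hᵀ + R = [802]
step 0: K = P̄·Hᵀ·S⁻¹ = [72/401; -123/802]
step 0: x' = x̄ + K·y = [585/401, 177/401]
step 0: P' = (I − K·H)·P̄ = [1662/401 1638/401; 1638/401 3317/802]
step 1: x̄ = F·x = [-1755/401, 1524/401]
step 1: P̄ = F·P·Fᵀ + Q = [16161/401 -19800/401; -19800/401 27589/401]
step 1: y = z − H·x̄ = [10238/401]
step 1: S = H·P̄·Hᵀ + R = [750551/401]
step 1: K = P̄·Hᵀ·S⁻¹ = [107883/750551; -142167/750551]
step 1: x' = x̄ + K·y = [-530451/750551, -777222/750551]
step 1: P' = (I − K·H)·P̄ = [1224222/750551 1188261/750551; 1188261/750551 1235650/750551]
step 2: x̄ = F·x = [1591353/750551, -2615346/750551]
step 2: P̄ = F·P·Fᵀ + Q = [13269651/750551 -14474898/750551; -14474898/750551 21597229/750551]
step 2: y = z − H·x̄ = [-14871750/750551]
step 2: S = H·P̄·Hᵀ + R = [575100635/750551]
step 2: K = P̄·Hᵀ·S⁻¹ = [83233647/575100635; -108216381/575100635]
step 2: x' = x̄ + K·y = [-85974669/115020127, 28054008/115020127]
step 2: P' = (I − K·H)·P̄ = [937370976/575100635 909626427/575100635; 909626427/575100635 945698554/575100635]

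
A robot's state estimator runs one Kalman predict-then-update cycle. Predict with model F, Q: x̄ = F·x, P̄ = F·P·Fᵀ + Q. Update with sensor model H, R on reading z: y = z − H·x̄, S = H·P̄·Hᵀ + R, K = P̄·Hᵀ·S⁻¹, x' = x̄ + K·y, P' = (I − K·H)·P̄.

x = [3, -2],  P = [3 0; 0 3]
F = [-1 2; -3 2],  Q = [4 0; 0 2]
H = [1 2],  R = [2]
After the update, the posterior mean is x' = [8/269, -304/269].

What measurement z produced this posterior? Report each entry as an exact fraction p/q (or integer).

x̄ = F·x = [-7, -13]
P̄ = F·P·Fᵀ + Q = [19 21; 21 41]
S = H·P̄·Hᵀ + R = [269]
K = P̄·Hᵀ·S⁻¹ = [61/269; 103/269]
x' − x̄ = [1891/269, 3193/269] = K·y
y = (KᵀK)⁻¹·Kᵀ·(x' − x̄) = [31]
z = y + H·x̄ = [31] + [-33] = [-2]

z = [-2]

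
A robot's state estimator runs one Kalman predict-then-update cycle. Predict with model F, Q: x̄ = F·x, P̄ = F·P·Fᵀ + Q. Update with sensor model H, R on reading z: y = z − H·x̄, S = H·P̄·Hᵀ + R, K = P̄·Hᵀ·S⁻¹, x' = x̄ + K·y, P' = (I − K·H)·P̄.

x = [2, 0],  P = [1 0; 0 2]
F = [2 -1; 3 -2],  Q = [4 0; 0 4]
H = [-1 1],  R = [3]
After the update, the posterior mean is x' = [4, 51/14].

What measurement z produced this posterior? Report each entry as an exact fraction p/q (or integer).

x̄ = F·x = [4, 6]
P̄ = F·P·Fᵀ + Q = [10 10; 10 21]
S = H·P̄·Hᵀ + R = [14]
K = P̄·Hᵀ·S⁻¹ = [0; 11/14]
x' − x̄ = [0, -33/14] = K·y
y = (KᵀK)⁻¹·Kᵀ·(x' − x̄) = [-3]
z = y + H·x̄ = [-3] + [2] = [-1]

z = [-1]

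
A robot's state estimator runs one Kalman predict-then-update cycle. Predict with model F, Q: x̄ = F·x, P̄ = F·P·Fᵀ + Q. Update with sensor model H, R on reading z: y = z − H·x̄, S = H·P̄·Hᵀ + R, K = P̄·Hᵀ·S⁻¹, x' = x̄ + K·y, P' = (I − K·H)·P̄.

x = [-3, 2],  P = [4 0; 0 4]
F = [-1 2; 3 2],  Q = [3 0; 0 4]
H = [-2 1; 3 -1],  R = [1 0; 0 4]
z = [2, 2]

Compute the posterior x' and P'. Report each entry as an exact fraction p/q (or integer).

x' = [1799/681, 4651/681]
P' = [6452/2043 14008/2043; 14008/2043 32024/2043]

x̄ = F·x = [7, -5]
P̄ = F·P·Fᵀ + Q = [23 4; 4 56]
y = z − H·x̄ = [21, -24]
S = H·P̄·Hᵀ + R = [133 -174; -174 243]
K = P̄·Hᵀ·S⁻¹ = [368/681 1337/2043; 1336/681 2500/2043]
x' = x̄ + K·y = [1799/681, 4651/681]
P' = (I − K·H)·P̄ = [6452/2043 14008/2043; 14008/2043 32024/2043]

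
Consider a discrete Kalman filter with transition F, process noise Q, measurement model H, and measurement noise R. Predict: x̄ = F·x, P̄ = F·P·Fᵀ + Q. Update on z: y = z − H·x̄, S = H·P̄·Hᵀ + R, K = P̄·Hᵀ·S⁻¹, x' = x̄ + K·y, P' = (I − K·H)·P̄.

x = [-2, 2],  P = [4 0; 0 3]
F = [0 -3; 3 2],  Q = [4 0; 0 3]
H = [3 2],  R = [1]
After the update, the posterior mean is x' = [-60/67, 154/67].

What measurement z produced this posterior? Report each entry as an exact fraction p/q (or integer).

z = [2]

x̄ = F·x = [-6, -2]
P̄ = F·P·Fᵀ + Q = [31 -18; -18 51]
S = H·P̄·Hᵀ + R = [268]
K = P̄·Hᵀ·S⁻¹ = [57/268; 12/67]
x' − x̄ = [342/67, 288/67] = K·y
y = (KᵀK)⁻¹·Kᵀ·(x' − x̄) = [24]
z = y + H·x̄ = [24] + [-22] = [2]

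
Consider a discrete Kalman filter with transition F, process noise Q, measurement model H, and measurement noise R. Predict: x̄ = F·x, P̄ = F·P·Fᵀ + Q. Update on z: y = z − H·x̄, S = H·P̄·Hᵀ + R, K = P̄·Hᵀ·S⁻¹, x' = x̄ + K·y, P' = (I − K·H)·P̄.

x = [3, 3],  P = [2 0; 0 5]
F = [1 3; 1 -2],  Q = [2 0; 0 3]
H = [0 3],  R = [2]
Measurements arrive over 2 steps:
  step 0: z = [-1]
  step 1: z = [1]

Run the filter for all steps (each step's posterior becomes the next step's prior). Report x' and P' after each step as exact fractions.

step 0: x' = [2052/227, -81/227], P' = [4067/227 -56/227; -56/227 50/227]
step 1: x' = [59949/47002, 9972/23501], P' = [413703/47002 3711/23501; 3711/23501 5172/23501]

step 0: x̄ = F·x = [12, -3]
step 0: P̄ = F·P·Fᵀ + Q = [49 -28; -28 25]
step 0: y = z − H·x̄ = [8]
step 0: S = H·P̄·Hᵀ + R = [227]
step 0: K = P̄·Hᵀ·S⁻¹ = [-84/227; 75/227]
step 0: x' = x̄ + K·y = [2052/227, -81/227]
step 0: P' = (I − K·H)·P̄ = [4067/227 -56/227; -56/227 50/227]
step 1: x̄ = F·x = [1809/227, 2214/227]
step 1: P̄ = F·P·Fᵀ + Q = [4635/227 3711/227; 3711/227 5172/227]
step 1: y = z − H·x̄ = [-6415/227]
step 1: S = H·P̄·Hᵀ + R = [47002/227]
step 1: K = P̄·Hᵀ·S⁻¹ = [11133/47002; 7758/23501]
step 1: x' = x̄ + K·y = [59949/47002, 9972/23501]
step 1: P' = (I − K·H)·P̄ = [413703/47002 3711/23501; 3711/23501 5172/23501]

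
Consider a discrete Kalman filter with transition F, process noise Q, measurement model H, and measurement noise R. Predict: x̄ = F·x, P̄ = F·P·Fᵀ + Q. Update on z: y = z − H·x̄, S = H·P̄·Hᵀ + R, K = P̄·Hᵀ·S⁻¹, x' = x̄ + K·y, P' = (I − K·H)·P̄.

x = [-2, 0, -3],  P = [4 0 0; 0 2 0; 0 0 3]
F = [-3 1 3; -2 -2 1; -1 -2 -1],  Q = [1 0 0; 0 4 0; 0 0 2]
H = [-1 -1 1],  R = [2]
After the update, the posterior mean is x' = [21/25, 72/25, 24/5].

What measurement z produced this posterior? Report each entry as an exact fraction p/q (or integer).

z = [1]

x̄ = F·x = [-3, 1, 5]
P̄ = F·P·Fᵀ + Q = [66 29 -1; 29 31 13; -1 13 17]
S = H·P̄·Hᵀ + R = [150]
K = P̄·Hᵀ·S⁻¹ = [-16/25; -47/150; 1/30]
x' − x̄ = [96/25, 47/25, -1/5] = K·y
y = (KᵀK)⁻¹·Kᵀ·(x' − x̄) = [-6]
z = y + H·x̄ = [-6] + [7] = [1]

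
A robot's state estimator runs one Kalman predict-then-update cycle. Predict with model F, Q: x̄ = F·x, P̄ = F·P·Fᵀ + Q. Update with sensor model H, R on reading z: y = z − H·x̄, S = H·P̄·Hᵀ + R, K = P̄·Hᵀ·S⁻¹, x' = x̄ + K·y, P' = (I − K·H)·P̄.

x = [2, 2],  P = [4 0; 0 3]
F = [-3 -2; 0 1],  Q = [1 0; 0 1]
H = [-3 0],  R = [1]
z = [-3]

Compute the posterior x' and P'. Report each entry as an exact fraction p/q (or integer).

x̄ = F·x = [-10, 2]
P̄ = F·P·Fᵀ + Q = [49 -6; -6 4]
y = z − H·x̄ = [-33]
S = H·P̄·Hᵀ + R = [442]
K = P̄·Hᵀ·S⁻¹ = [-147/442; 9/221]
x' = x̄ + K·y = [431/442, 145/221]
P' = (I − K·H)·P̄ = [49/442 -3/221; -3/221 722/221]

x' = [431/442, 145/221]
P' = [49/442 -3/221; -3/221 722/221]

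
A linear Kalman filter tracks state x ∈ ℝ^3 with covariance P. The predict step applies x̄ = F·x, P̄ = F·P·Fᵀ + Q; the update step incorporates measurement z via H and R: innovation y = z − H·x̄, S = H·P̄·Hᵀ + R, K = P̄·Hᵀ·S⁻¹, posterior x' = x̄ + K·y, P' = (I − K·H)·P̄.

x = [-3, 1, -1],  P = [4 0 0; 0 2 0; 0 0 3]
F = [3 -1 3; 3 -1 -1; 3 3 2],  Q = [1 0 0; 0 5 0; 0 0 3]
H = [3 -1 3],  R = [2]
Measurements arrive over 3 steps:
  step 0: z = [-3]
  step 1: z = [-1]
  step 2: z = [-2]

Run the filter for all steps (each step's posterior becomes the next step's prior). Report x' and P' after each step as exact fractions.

step 0: x̄ = F·x = [-13, -9, -8]
step 0: P̄ = F·P·Fᵀ + Q = [66 29 48; 29 46 24; 48 24 69]
step 0: y = z − H·x̄ = [51]
step 0: S = H·P̄·Hᵀ + R = [1809]
step 0: K = P̄·Hᵀ·S⁻¹ = [313/1809; 113/1809; 109/603]
step 0: x' = x̄ + K·y = [-2518/603, -3506/603, 245/201]
step 0: P' = (I − K·H)·P̄ = [21425/1809 17092/1809 -5173/603; 17092/1809 70445/1809 2155/603; -5173/603 2155/603 1988/201]
step 1: x̄ = F·x = [-1843/603, -4783/603, -5534/201]
step 1: P̄ = F·P·Fᵀ + Q = [5423/1809 998/1809 1288/603; 998/1809 293699/1809 -10208/603; 1288/603 -10208/603 122537/201]
step 1: y = z − H·x̄ = [49949/603]
step 1: S = H·P̄·Hᵀ + R = [10518929/1809]
step 1: K = P̄·Hᵀ·S⁻¹ = [26863/10518929; -382577/10518929; 3350715/10518929]
step 1: x' = x̄ + K·y = [-29924720/10518929, -115126660/10518929, -12057041/10518929]
step 1: P' = (I − K·H)·P̄ = [31134622/10518929 11484277/10518929 -27288621/10518929; 11484277/10518929 1626884338/10518929 530555451/10518929; -27288621/10518929 530555451/10518929 206374248/10518929]
step 2: x̄ = F·x = [-10818623/10518929, 37409541/10518929, -459268222/10518929]
step 2: P̄ = F·P·Fᵀ + Q = [31549551/10518929 -5775098/10518929 11268576/10518929; -5775098/10518929 3322001795/10518929 -7678927368/10518929; 11268576/10518929 -7678927368/10518929 22025143365/10518929]
step 2: y = z − H·x̄ = [1426632218/10518929]
step 2: S = H·P̄·Hᵀ + R = [248164325061/10518929]
step 2: K = P̄·Hᵀ·S⁻¹ = [134229479/248164325061; -26376109193/248164325061; 24596054397/82721441687]
step 2: x' = x̄ + K·y = [-237029851189/248164325061, -2694693886337/248164325061, -275865138592/82721441687]
step 2: P' = (I − K·H)·P̄ = [742609392730/248164325061 200332001261/248164325061 -225247524219/82721441687; 200332001261/248164325061 12235389852574/248164325061 1286849070045/82721441687; -225247524219/82721441687 1286849070045/82721441687 670594583832/82721441687]

step 0: x' = [-2518/603, -3506/603, 245/201], P' = [21425/1809 17092/1809 -5173/603; 17092/1809 70445/1809 2155/603; -5173/603 2155/603 1988/201]
step 1: x' = [-29924720/10518929, -115126660/10518929, -12057041/10518929], P' = [31134622/10518929 11484277/10518929 -27288621/10518929; 11484277/10518929 1626884338/10518929 530555451/10518929; -27288621/10518929 530555451/10518929 206374248/10518929]
step 2: x' = [-237029851189/248164325061, -2694693886337/248164325061, -275865138592/82721441687], P' = [742609392730/248164325061 200332001261/248164325061 -225247524219/82721441687; 200332001261/248164325061 12235389852574/248164325061 1286849070045/82721441687; -225247524219/82721441687 1286849070045/82721441687 670594583832/82721441687]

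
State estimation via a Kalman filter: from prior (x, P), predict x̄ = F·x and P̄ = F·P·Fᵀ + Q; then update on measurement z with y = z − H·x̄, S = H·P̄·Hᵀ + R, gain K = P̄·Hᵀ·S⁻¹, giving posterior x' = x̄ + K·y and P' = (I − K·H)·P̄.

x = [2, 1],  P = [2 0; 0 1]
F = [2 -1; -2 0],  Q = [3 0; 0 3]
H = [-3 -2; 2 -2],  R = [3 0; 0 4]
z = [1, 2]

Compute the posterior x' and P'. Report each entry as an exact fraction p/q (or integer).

x̄ = F·x = [3, -4]
P̄ = F·P·Fᵀ + Q = [12 -8; -8 11]
y = z − H·x̄ = [2, -12]
S = H·P̄·Hᵀ + R = [59 -44; -44 160]
K = P̄·Hᵀ·S⁻¹ = [-90/469 185/938; -169/938 -1077/3752]
x' = x̄ + K·y = [117/469, -859/938]
P' = (I − K·H)·P̄ = [128/469 -57/469; -57/469 849/1876]

x' = [117/469, -859/938]
P' = [128/469 -57/469; -57/469 849/1876]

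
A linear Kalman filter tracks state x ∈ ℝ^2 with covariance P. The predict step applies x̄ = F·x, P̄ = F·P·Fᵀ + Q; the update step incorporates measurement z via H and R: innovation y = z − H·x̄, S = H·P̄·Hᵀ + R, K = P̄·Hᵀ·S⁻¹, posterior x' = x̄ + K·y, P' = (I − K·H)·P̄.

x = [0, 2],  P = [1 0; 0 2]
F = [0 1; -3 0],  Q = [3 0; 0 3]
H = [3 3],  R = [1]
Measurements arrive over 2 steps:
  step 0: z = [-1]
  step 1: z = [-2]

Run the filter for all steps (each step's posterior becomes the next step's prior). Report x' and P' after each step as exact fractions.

step 0: x' = [29/22, -18/11], P' = [545/154 -270/77; -270/77 276/77]
step 1: x' = [-25209/86743, -33378/86743], P' = [165687/86743 -163053/86743; -163053/86743 170040/86743]

step 0: x̄ = F·x = [2, 0]
step 0: P̄ = F·P·Fᵀ + Q = [5 0; 0 12]
step 0: y = z − H·x̄ = [-7]
step 0: S = H·P̄·Hᵀ + R = [154]
step 0: K = P̄·Hᵀ·S⁻¹ = [15/154; 18/77]
step 0: x' = x̄ + K·y = [29/22, -18/11]
step 0: P' = (I − K·H)·P̄ = [545/154 -270/77; -270/77 276/77]
step 1: x̄ = F·x = [-18/11, -87/22]
step 1: P̄ = F·P·Fᵀ + Q = [507/77 810/77; 810/77 5367/154]
step 1: y = z − H·x̄ = [325/22]
step 1: S = H·P̄·Hᵀ + R = [86743/154]
step 1: K = P̄·Hᵀ·S⁻¹ = [7902/86743; 20961/86743]
step 1: x' = x̄ + K·y = [-25209/86743, -33378/86743]
step 1: P' = (I − K·H)·P̄ = [165687/86743 -163053/86743; -163053/86743 170040/86743]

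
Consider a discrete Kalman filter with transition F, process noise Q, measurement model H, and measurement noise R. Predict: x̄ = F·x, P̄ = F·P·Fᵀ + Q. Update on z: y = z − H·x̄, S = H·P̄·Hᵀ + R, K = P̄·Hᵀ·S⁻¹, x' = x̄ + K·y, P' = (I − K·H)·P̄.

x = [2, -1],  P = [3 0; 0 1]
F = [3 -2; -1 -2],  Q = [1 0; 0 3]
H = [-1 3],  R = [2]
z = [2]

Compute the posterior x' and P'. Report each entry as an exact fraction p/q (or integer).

x' = [381/77, 25/11]
P' = [2719/154 125/22; 125/22 45/22]

x̄ = F·x = [8, 0]
P̄ = F·P·Fᵀ + Q = [32 -5; -5 10]
y = z − H·x̄ = [10]
S = H·P̄·Hᵀ + R = [154]
K = P̄·Hᵀ·S⁻¹ = [-47/154; 5/22]
x' = x̄ + K·y = [381/77, 25/11]
P' = (I − K·H)·P̄ = [2719/154 125/22; 125/22 45/22]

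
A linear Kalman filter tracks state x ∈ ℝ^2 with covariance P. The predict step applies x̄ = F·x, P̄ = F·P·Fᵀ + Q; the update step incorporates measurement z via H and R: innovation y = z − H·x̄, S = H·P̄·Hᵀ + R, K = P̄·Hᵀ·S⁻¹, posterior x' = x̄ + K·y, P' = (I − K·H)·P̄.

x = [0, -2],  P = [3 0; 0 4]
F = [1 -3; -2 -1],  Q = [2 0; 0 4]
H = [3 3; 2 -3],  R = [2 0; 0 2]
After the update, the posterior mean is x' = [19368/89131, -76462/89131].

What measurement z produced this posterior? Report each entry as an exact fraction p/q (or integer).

x̄ = F·x = [6, 2]
P̄ = F·P·Fᵀ + Q = [41 6; 6 20]
S = H·P̄·Hᵀ + R = [659 48; 48 274]
K = P̄·Hᵀ·S⁻¹ = [17781/89131 17704/89131; 11838/89131 -17688/89131]
x' − x̄ = [-515418/89131, -254724/89131] = K·y
y = (KᵀK)⁻¹·Kᵀ·(x' − x̄) = [-26, -3]
z = y + H·x̄ = [-26, -3] + [24, 6] = [-2, 3]

z = [-2, 3]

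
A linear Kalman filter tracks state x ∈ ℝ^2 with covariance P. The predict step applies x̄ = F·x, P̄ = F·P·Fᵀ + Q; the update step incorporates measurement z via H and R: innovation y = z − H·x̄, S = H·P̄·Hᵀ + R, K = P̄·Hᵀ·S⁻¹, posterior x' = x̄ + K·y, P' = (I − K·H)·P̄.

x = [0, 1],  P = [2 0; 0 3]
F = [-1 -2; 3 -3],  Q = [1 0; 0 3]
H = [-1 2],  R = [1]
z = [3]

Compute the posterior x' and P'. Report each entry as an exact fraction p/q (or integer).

x' = [-257/160, 27/40]
P' = [2319/160 291/40; 291/40 39/10]

x̄ = F·x = [-2, -3]
P̄ = F·P·Fᵀ + Q = [15 12; 12 48]
y = z − H·x̄ = [7]
S = H·P̄·Hᵀ + R = [160]
K = P̄·Hᵀ·S⁻¹ = [9/160; 21/40]
x' = x̄ + K·y = [-257/160, 27/40]
P' = (I − K·H)·P̄ = [2319/160 291/40; 291/40 39/10]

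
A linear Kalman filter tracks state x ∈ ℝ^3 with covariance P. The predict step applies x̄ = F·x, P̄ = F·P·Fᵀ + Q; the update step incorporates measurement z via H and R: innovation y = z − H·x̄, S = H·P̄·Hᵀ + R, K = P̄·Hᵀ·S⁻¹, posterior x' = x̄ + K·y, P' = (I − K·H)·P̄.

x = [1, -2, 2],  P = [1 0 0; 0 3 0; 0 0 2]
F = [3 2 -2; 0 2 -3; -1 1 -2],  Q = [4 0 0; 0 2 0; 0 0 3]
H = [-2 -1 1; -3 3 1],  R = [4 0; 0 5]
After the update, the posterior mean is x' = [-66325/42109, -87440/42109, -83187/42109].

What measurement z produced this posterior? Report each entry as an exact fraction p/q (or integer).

z = [3, -3]

x̄ = F·x = [-5, -10, -7]
P̄ = F·P·Fᵀ + Q = [33 24 11; 24 32 18; 11 18 15]
S = H·P̄·Hᵀ + R = [199 26; 26 215]
K = P̄·Hᵀ·S⁻¹ = [-16569/42109 -1130/42109; -14422/42109 9970/42109; -6311/42109 7814/42109]
x' − x̄ = [144220/42109, 333650/42109, 211576/42109] = K·y
y = (KᵀK)⁻¹·Kᵀ·(x' − x̄) = [-10, 19]
z = y + H·x̄ = [-10, 19] + [13, -22] = [3, -3]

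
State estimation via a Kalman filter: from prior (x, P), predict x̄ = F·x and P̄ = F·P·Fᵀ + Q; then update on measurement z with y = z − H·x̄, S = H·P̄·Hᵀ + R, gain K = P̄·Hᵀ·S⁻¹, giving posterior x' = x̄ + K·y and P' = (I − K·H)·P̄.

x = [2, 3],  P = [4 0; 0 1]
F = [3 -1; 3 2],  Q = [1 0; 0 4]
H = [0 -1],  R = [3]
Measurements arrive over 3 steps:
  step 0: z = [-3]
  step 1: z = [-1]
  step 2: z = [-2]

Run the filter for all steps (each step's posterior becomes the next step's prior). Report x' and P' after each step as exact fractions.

step 0: x̄ = F·x = [3, 12]
step 0: P̄ = F·P·Fᵀ + Q = [38 34; 34 44]
step 0: y = z − H·x̄ = [9]
step 0: S = H·P̄·Hᵀ + R = [47]
step 0: K = P̄·Hᵀ·S⁻¹ = [-34/47; -44/47]
step 0: x' = x̄ + K·y = [-165/47, 168/47]
step 0: P' = (I − K·H)·P̄ = [630/47 102/47; 102/47 132/47]
step 1: x̄ = F·x = [-663/47, -159/47]
step 1: P̄ = F·P·Fᵀ + Q = [5237/47 5712/47; 5712/47 7610/47]
step 1: y = z − H·x̄ = [-206/47]
step 1: S = H·P̄·Hᵀ + R = [7751/47]
step 1: K = P̄·Hᵀ·S⁻¹ = [-5712/7751; -7610/7751]
step 1: x' = x̄ + K·y = [-84303/7751, 7133/7751]
step 1: P' = (I − K·H)·P̄ = [169469/7751 17136/7751; 17136/7751 22830/7751]
step 2: x̄ = F·x = [-260042/7751, -238643/7751]
step 2: P̄ = F·P·Fᵀ + Q = [1452986/7751 1530969/7751; 1530969/7751 1853177/7751]
step 2: y = z − H·x̄ = [-254145/7751]
step 2: S = H·P̄·Hᵀ + R = [1876430/7751]
step 2: K = P̄·Hᵀ·S⁻¹ = [-1530969/1876430; -1853177/1876430]
step 2: x' = x̄ + K·y = [-2550961/375286, 598085/375286]
step 2: P' = (I − K·H)·P̄ = [49356269/1876430 4592907/1876430; 4592907/1876430 5559531/1876430]

step 0: x' = [-165/47, 168/47], P' = [630/47 102/47; 102/47 132/47]
step 1: x' = [-84303/7751, 7133/7751], P' = [169469/7751 17136/7751; 17136/7751 22830/7751]
step 2: x' = [-2550961/375286, 598085/375286], P' = [49356269/1876430 4592907/1876430; 4592907/1876430 5559531/1876430]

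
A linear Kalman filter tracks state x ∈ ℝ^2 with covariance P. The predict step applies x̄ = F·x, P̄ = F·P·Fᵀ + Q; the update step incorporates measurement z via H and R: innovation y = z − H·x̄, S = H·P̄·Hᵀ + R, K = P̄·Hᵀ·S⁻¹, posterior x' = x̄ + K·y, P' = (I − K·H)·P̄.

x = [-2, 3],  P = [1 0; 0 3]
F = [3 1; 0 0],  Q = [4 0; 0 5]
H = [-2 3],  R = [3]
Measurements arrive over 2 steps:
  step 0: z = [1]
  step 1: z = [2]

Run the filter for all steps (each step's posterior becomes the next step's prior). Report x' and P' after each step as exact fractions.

step 0: x̄ = F·x = [-3, 0]
step 0: P̄ = F·P·Fᵀ + Q = [16 0; 0 5]
step 0: y = z − H·x̄ = [-5]
step 0: S = H·P̄·Hᵀ + R = [112]
step 0: K = P̄·Hᵀ·S⁻¹ = [-2/7; 15/112]
step 0: x' = x̄ + K·y = [-11/7, -75/112]
step 0: P' = (I − K·H)·P̄ = [48/7 30/7; 30/7 335/112]
step 1: x̄ = F·x = [-603/112, 0]
step 1: P̄ = F·P·Fᵀ + Q = [10575/112 0; 0 5]
step 1: y = z − H·x̄ = [-491/56]
step 1: S = H·P̄·Hᵀ + R = [11919/28]
step 1: K = P̄·Hᵀ·S⁻¹ = [-3525/7946; 140/3973]
step 1: x' = x̄ + K·y = [-5937/3973, -2455/7946]
step 1: P' = (I − K·H)·P̄ = [42300/3973 52875/7946; 52875/7946 17765/3973]

step 0: x' = [-11/7, -75/112], P' = [48/7 30/7; 30/7 335/112]
step 1: x' = [-5937/3973, -2455/7946], P' = [42300/3973 52875/7946; 52875/7946 17765/3973]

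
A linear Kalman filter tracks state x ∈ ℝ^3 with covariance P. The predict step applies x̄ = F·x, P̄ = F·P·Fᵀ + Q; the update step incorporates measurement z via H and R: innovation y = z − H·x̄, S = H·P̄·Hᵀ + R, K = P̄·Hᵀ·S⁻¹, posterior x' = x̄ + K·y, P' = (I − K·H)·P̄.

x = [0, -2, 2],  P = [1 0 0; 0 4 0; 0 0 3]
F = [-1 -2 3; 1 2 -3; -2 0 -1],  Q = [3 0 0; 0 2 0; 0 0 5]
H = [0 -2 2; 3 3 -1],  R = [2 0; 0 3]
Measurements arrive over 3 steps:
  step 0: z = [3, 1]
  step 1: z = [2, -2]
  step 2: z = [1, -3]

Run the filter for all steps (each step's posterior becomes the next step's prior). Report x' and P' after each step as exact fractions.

step 0: x' = [8797/2549, -9735/2549, -5711/2549], P' = [13247/2549 -17593/2549 -16395/2549; -17593/2549 50183/5098 23916/2549; -16395/2549 23916/2549 24000/2549]
step 1: x' = [7056384/4197859, -12402457/4197859, -8486330/4197859], P' = [12017318/4197859 -14958097/4197859 -13275381/4197859; -14958097/4197859 21282156/4197859 19768650/4197859; -13275381/4197859 19768650/4197859 20329656/4197859]
step 2: x' = [-6807673645/12097224457, -4309434350/12097224457, 1171261161/12097224457], P' = [32847709217/12097224457 -40755687964/12097224457 -36204676131/12097224457; -40755687964/12097224457 58234310883/12097224457 54266751258/12097224457; -36204676131/12097224457 54266751258/12097224457 56228911896/12097224457]

step 0: x̄ = F·x = [10, -10, -2]
step 0: P̄ = F·P·Fᵀ + Q = [47 -44 -7; -44 46 7; -7 7 12]
step 0: y = z − H·x̄ = [-13, -1]
step 0: S = H·P̄·Hᵀ + R = [178 -22; -22 60]
step 0: K = P̄·Hᵀ·S⁻¹ = [1198/2549 1119/2549; -2351/5098 -947/5098; 84/2549 -479/2549]
step 0: x' = x̄ + K·y = [8797/2549, -9735/2549, -5711/2549]
step 0: P' = (I − K·H)·P̄ = [13247/2549 -17593/2549 -16395/2549; -17593/2549 50183/5098 23916/2549; -16395/2549 23916/2549 24000/2549]
step 1: x̄ = F·x = [-6460/2549, 6460/2549, -11883/2549]
step 1: P̄ = F·P·Fᵀ + Q = [78266/2549 -70619/2549 13929/2549; -70619/2549 75717/2549 -13929/2549; 13929/2549 -13929/2549 24153/2549]
step 1: y = z − H·x̄ = [41784/2549, -16981/2549]
step 1: S = H·P̄·Hᵀ + R = [516010/2549 -106752/2549; -106752/2549 146505/2549]
step 1: K = P̄·Hᵀ·S⁻¹ = [1682716/4197859 1484348/4197859; -1513506/4197859 -265491/4197859; 561006/4197859 -283283/4197859]
step 1: x' = x̄ + K·y = [7056384/4197859, -12402457/4197859, -8486330/4197859]
step 1: P' = (I − K·H)·P̄ = [12017318/4197859 -14958097/4197859 -13275381/4197859; -14958097/4197859 21282156/4197859 19768650/4197859; -13275381/4197859 19768650/4197859 20329656/4197859]
step 2: x̄ = F·x = [-7710460/4197859, 7710460/4197859, -5626438/4197859]
step 2: P̄ = F·P·Fᵀ + Q = [75302521/4197859 -62708944/4197859 9127485/4197859; -62708944/4197859 71104662/4197859 -9127485/4197859; 9127485/4197859 -9127485/4197859 36286699/4197859]
step 2: y = z − H·x̄ = [30871655/4197859, -18220015/4197859]
step 2: S = H·P̄·Hᵀ + R = [510981042/4197859 -141202676/4197859; -141202676/4197859 237783931/4197859]
step 2: K = P̄·Hᵀ·S⁻¹ = [4551011833/12097224457 4160246630/12097224457; -3967559625/12097224457 -610294167/12097224457; 1962160638/12097224457 -680895505/12097224457]
step 2: x' = x̄ + K·y = [-6807673645/12097224457, -4309434350/12097224457, 1171261161/12097224457]
step 2: P' = (I − K·H)·P̄ = [32847709217/12097224457 -40755687964/12097224457 -36204676131/12097224457; -40755687964/12097224457 58234310883/12097224457 54266751258/12097224457; -36204676131/12097224457 54266751258/12097224457 56228911896/12097224457]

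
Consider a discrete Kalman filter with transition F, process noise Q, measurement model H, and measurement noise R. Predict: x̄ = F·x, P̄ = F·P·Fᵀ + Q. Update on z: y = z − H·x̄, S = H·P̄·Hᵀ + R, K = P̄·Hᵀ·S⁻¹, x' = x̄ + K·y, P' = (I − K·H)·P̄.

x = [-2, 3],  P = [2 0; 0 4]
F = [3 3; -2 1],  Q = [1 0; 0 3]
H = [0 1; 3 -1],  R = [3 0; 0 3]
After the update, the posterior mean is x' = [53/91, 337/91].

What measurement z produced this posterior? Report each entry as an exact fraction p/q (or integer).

x̄ = F·x = [3, 7]
P̄ = F·P·Fᵀ + Q = [55 0; 0 15]
S = H·P̄·Hᵀ + R = [18 -15; -15 513]
K = P̄·Hᵀ·S⁻¹ = [25/91 30/91; 830/1001 -5/1001]
x' − x̄ = [-220/91, -300/91] = K·y
y = (KᵀK)⁻¹·Kᵀ·(x' − x̄) = [-4, -4]
z = y + H·x̄ = [-4, -4] + [7, 2] = [3, -2]

z = [3, -2]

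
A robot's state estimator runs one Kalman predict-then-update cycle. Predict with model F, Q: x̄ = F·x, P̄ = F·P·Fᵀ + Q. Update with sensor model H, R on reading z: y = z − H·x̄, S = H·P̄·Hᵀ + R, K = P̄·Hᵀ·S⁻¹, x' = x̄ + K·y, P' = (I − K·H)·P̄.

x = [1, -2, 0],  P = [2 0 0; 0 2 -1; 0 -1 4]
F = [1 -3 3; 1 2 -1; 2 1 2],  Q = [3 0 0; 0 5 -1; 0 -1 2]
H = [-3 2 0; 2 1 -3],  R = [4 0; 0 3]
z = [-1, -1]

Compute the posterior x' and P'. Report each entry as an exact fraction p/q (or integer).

x' = [12743/22491, 433/1323, 2426/3213]
P' = [67982/22491 5323/1323 10838/3213; 5323/1323 16577/2646 907/189; 10838/3213 907/189 1925/459]

x̄ = F·x = [7, -3, 0]
P̄ = F·P·Fᵀ + Q = [77 -31 25; -31 23 -4; 25 -4 24]
y = z − H·x̄ = [26, -12]
S = H·P̄·Hᵀ + R = [1161 -198; -198 150]
K = P̄·Hᵀ·S⁻¹ = [-5741/22491 -127/7497; 152/1323 -25/882; -419/3213 -370/1071]
x' = x̄ + K·y = [12743/22491, 433/1323, 2426/3213]
P' = (I − K·H)·P̄ = [67982/22491 5323/1323 10838/3213; 5323/1323 16577/2646 907/189; 10838/3213 907/189 1925/459]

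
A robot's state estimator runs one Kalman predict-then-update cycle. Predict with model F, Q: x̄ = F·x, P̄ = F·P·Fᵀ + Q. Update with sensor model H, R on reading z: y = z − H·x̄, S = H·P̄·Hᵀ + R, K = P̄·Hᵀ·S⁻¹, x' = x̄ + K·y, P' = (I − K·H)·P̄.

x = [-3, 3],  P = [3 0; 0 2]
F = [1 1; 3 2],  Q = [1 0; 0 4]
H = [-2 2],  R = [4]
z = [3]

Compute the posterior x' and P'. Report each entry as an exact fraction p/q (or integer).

x' = [63/40, 57/20]
P' = [71/20 39/10; 39/10 26/5]

x̄ = F·x = [0, -3]
P̄ = F·P·Fᵀ + Q = [6 13; 13 39]
y = z − H·x̄ = [9]
S = H·P̄·Hᵀ + R = [80]
K = P̄·Hᵀ·S⁻¹ = [7/40; 13/20]
x' = x̄ + K·y = [63/40, 57/20]
P' = (I − K·H)·P̄ = [71/20 39/10; 39/10 26/5]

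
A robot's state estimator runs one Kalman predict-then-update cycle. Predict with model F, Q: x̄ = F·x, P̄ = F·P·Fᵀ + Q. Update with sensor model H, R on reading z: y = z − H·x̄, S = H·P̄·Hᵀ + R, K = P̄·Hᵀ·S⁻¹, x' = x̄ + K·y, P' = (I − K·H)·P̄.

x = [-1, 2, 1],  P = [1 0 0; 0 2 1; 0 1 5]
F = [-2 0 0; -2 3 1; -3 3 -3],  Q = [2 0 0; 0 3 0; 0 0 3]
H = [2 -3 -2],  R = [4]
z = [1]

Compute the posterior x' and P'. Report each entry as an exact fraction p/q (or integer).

x̄ = F·x = [2, 9, 6]
P̄ = F·P·Fᵀ + Q = [6 4 6; 4 36 3; 6 3 57]
y = z − H·x̄ = [36]
S = H·P̄·Hᵀ + R = [520]
K = P̄·Hᵀ·S⁻¹ = [-3/130; -53/260; -111/520]
x' = x̄ + K·y = [76/65, 108/65, -219/130]
P' = (I − K·H)·P̄ = [372/65 101/65 447/130; 101/65 1871/130 -5103/260; 447/130 -5103/260 17319/520]

x' = [76/65, 108/65, -219/130]
P' = [372/65 101/65 447/130; 101/65 1871/130 -5103/260; 447/130 -5103/260 17319/520]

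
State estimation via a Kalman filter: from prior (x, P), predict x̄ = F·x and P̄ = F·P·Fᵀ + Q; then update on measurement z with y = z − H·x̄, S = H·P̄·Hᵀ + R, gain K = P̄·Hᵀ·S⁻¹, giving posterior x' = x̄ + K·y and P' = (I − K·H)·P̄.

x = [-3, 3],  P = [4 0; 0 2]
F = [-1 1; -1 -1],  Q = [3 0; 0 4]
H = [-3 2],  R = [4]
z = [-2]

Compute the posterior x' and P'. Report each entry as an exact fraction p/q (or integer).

x̄ = F·x = [6, 0]
P̄ = F·P·Fᵀ + Q = [9 2; 2 10]
y = z − H·x̄ = [16]
S = H·P̄·Hᵀ + R = [101]
K = P̄·Hᵀ·S⁻¹ = [-23/101; 14/101]
x' = x̄ + K·y = [238/101, 224/101]
P' = (I − K·H)·P̄ = [380/101 524/101; 524/101 814/101]

x' = [238/101, 224/101]
P' = [380/101 524/101; 524/101 814/101]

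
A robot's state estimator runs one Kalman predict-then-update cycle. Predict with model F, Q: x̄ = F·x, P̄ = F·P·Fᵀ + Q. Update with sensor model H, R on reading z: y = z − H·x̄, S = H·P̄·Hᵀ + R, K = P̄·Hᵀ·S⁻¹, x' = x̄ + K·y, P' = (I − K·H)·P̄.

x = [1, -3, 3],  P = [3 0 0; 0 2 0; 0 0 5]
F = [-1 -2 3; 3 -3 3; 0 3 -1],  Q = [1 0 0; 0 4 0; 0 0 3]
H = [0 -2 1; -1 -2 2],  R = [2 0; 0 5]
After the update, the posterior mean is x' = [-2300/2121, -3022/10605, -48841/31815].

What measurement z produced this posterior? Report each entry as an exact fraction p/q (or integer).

x̄ = F·x = [14, 21, -12]
P̄ = F·P·Fᵀ + Q = [57 48 -27; 48 94 -33; -27 -33 26]
S = H·P̄·Hᵀ + R = [536 749; 749 1106]
K = P̄·Hᵀ·S⁻¹ = [181/303 -1255/2121; -868/1515 1219/10605; -979/4545 8812/31815]
x' − x̄ = [-31994/2121, -225727/10605, 332939/31815] = K·y
y = (KᵀK)⁻¹·Kᵀ·(x' − x̄) = [53, 79]
z = y + H·x̄ = [53, 79] + [-54, -80] = [-1, -1]

z = [-1, -1]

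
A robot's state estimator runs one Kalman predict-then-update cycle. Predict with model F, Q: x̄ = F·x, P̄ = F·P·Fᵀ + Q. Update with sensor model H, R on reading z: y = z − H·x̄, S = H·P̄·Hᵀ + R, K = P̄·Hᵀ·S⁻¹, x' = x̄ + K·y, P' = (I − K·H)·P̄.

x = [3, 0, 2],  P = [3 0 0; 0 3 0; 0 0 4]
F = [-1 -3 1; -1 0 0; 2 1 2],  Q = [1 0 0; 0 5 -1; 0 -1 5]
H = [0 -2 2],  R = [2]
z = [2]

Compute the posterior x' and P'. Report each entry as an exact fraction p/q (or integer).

x' = [41/39, 1/13, 46/39]
P' = [3895/117 17/39 41/117; 17/39 54/13 157/39; 41/117 157/39 514/117]

x̄ = F·x = [-1, -3, 10]
P̄ = F·P·Fᵀ + Q = [35 3 -7; 3 8 -7; -7 -7 36]
y = z − H·x̄ = [-24]
S = H·P̄·Hᵀ + R = [234]
K = P̄·Hᵀ·S⁻¹ = [-10/117; -5/39; 43/117]
x' = x̄ + K·y = [41/39, 1/13, 46/39]
P' = (I − K·H)·P̄ = [3895/117 17/39 41/117; 17/39 54/13 157/39; 41/117 157/39 514/117]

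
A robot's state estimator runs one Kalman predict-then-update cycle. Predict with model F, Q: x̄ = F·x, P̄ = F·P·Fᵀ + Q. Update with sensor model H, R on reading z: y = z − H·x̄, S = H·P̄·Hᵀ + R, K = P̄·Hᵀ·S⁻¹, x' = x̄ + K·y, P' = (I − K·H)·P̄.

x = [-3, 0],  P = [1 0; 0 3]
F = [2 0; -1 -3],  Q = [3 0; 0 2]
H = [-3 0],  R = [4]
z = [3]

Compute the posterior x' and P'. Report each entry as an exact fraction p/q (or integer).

x' = [-87/67, 111/67]
P' = [28/67 -8/67; -8/67 1974/67]

x̄ = F·x = [-6, 3]
P̄ = F·P·Fᵀ + Q = [7 -2; -2 30]
y = z − H·x̄ = [-15]
S = H·P̄·Hᵀ + R = [67]
K = P̄·Hᵀ·S⁻¹ = [-21/67; 6/67]
x' = x̄ + K·y = [-87/67, 111/67]
P' = (I − K·H)·P̄ = [28/67 -8/67; -8/67 1974/67]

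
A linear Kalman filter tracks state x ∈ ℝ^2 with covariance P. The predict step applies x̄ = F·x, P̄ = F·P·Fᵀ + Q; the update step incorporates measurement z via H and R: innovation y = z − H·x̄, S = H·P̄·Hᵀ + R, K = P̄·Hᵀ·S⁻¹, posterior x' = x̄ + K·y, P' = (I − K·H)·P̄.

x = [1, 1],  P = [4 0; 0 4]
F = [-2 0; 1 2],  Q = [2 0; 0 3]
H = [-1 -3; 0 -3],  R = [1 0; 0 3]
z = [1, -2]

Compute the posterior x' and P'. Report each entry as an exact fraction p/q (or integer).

x̄ = F·x = [-2, 3]
P̄ = F·P·Fᵀ + Q = [18 -8; -8 23]
y = z − H·x̄ = [8, 7]
S = H·P̄·Hᵀ + R = [178 183; 183 210]
K = P̄·Hᵀ·S⁻¹ = [-1044/1297 1058/1297; -61/1297 -373/1297]
x' = x̄ + K·y = [-3540/1297, 792/1297]
P' = (I − K·H)·P̄ = [4218/1297 -1058/1297; -1058/1297 373/1297]

x' = [-3540/1297, 792/1297]
P' = [4218/1297 -1058/1297; -1058/1297 373/1297]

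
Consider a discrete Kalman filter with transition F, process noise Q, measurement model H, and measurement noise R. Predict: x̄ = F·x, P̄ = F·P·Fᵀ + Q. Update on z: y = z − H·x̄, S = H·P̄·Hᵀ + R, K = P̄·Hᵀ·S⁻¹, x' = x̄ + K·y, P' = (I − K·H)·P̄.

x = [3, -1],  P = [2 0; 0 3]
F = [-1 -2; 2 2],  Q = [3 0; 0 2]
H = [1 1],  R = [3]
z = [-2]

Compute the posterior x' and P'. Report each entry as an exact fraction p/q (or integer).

x̄ = F·x = [-1, 4]
P̄ = F·P·Fᵀ + Q = [17 -16; -16 22]
y = z − H·x̄ = [-5]
S = H·P̄·Hᵀ + R = [10]
K = P̄·Hᵀ·S⁻¹ = [1/10; 3/5]
x' = x̄ + K·y = [-3/2, 1]
P' = (I − K·H)·P̄ = [169/10 -83/5; -83/5 92/5]

x' = [-3/2, 1]
P' = [169/10 -83/5; -83/5 92/5]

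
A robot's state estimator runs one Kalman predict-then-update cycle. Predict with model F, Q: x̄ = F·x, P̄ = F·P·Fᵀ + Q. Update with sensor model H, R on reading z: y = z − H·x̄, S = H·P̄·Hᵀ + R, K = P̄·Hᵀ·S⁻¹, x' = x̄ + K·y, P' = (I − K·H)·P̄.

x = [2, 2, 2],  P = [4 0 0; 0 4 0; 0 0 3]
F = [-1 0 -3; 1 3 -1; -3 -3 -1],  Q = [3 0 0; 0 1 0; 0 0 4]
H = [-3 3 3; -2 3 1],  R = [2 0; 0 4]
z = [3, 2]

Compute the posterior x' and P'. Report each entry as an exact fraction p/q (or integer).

x' = [-347/58, -1059/464, -1267/464]
P' = [43366/1653 42625/3306 43793/3306; 42625/3306 194839/26448 142055/26448; 43793/3306 142055/26448 215671/26448]

x̄ = F·x = [-8, 6, -14]
P̄ = F·P·Fᵀ + Q = [34 5 21; 5 44 -45; 21 -45 79]
y = z − H·x̄ = [3, -18]
S = H·P̄·Hᵀ + R = [137 33; 33 201]
K = P̄·Hᵀ·S⁻¹ = [-157/1102 -449/3306; -2053/8816 11143/26448; 3691/8816 -14713/26448]
x' = x̄ + K·y = [-347/58, -1059/464, -1267/464]
P' = (I − K·H)·P̄ = [43366/1653 42625/3306 43793/3306; 42625/3306 194839/26448 142055/26448; 43793/3306 142055/26448 215671/26448]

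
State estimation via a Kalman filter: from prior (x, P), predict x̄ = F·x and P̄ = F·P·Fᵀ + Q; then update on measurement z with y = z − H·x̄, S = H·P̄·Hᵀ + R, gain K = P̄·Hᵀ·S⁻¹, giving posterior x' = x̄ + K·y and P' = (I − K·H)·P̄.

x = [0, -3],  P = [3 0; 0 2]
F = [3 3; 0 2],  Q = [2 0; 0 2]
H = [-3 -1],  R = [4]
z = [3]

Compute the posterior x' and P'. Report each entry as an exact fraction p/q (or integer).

x' = [9/509, -1674/509]
P' = [514/509 -930/509; -930/509 2974/509]

x̄ = F·x = [-9, -6]
P̄ = F·P·Fᵀ + Q = [47 12; 12 10]
y = z − H·x̄ = [-30]
S = H·P̄·Hᵀ + R = [509]
K = P̄·Hᵀ·S⁻¹ = [-153/509; -46/509]
x' = x̄ + K·y = [9/509, -1674/509]
P' = (I − K·H)·P̄ = [514/509 -930/509; -930/509 2974/509]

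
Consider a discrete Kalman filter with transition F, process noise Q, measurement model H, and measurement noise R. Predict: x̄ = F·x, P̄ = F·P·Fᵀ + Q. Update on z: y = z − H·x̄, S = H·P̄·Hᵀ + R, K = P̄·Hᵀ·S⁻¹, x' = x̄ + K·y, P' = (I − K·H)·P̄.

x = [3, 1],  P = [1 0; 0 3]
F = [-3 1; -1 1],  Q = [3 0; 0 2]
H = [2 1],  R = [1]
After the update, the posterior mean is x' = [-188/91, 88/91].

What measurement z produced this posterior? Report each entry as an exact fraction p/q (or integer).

x̄ = F·x = [-8, -2]
P̄ = F·P·Fᵀ + Q = [15 6; 6 6]
S = H·P̄·Hᵀ + R = [91]
K = P̄·Hᵀ·S⁻¹ = [36/91; 18/91]
x' − x̄ = [540/91, 270/91] = K·y
y = (KᵀK)⁻¹·Kᵀ·(x' − x̄) = [15]
z = y + H·x̄ = [15] + [-18] = [-3]

z = [-3]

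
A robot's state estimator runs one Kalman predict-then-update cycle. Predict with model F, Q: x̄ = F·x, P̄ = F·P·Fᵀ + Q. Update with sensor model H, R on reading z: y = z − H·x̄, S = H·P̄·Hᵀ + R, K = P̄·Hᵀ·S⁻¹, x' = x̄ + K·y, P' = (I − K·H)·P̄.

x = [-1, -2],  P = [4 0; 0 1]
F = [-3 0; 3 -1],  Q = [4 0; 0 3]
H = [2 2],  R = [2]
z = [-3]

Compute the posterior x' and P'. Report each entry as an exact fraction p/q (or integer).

x' = [23/17, -45/17]
P' = [648/17 -644/17; -644/17 648/17]

x̄ = F·x = [3, -1]
P̄ = F·P·Fᵀ + Q = [40 -36; -36 40]
y = z − H·x̄ = [-7]
S = H·P̄·Hᵀ + R = [34]
K = P̄·Hᵀ·S⁻¹ = [4/17; 4/17]
x' = x̄ + K·y = [23/17, -45/17]
P' = (I − K·H)·P̄ = [648/17 -644/17; -644/17 648/17]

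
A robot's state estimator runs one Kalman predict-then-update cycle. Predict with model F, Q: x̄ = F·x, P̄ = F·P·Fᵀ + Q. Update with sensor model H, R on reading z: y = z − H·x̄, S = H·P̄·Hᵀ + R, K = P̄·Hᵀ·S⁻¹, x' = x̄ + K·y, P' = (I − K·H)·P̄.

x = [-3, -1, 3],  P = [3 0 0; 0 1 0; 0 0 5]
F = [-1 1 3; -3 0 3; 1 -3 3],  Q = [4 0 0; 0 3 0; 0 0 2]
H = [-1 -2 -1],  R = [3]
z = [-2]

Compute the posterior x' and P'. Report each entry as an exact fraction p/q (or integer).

x' = [-1417/853, 2394/853, -1503/853]
P' = [5209/853 -1938/853 -733/853; -1938/853 6375/853 -10092/853; -733/853 -10092/853 21427/853]

x̄ = F·x = [11, 18, 9]
P̄ = F·P·Fᵀ + Q = [53 54 39; 54 75 36; 39 36 59]
y = z − H·x̄ = [54]
S = H·P̄·Hᵀ + R = [853]
K = P̄·Hᵀ·S⁻¹ = [-200/853; -240/853; -170/853]
x' = x̄ + K·y = [-1417/853, 2394/853, -1503/853]
P' = (I − K·H)·P̄ = [5209/853 -1938/853 -733/853; -1938/853 6375/853 -10092/853; -733/853 -10092/853 21427/853]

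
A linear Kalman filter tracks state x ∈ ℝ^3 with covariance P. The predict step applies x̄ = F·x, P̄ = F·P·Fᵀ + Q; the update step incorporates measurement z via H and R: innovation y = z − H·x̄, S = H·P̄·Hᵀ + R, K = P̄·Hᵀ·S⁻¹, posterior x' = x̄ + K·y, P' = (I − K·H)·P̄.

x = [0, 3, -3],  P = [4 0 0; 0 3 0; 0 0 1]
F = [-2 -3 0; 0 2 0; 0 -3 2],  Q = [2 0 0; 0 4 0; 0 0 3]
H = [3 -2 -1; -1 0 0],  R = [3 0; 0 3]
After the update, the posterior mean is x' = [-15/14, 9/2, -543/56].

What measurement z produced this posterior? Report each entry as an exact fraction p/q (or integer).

x̄ = F·x = [-9, 6, -15]
P̄ = F·P·Fᵀ + Q = [45 -18 27; -18 16 -18; 27 -18 34]
S = H·P̄·Hᵀ + R = [488 -144; -144 48]
K = P̄·Hᵀ·S⁻¹ = [9/56 -51/112; -1/4 -3/8; 1/28 -51/112]
x' − x̄ = [111/14, -3/2, 297/56] = K·y
y = (KᵀK)⁻¹·Kᵀ·(x' − x̄) = [21, -10]
z = y + H·x̄ = [21, -10] + [-24, 9] = [-3, -1]

z = [-3, -1]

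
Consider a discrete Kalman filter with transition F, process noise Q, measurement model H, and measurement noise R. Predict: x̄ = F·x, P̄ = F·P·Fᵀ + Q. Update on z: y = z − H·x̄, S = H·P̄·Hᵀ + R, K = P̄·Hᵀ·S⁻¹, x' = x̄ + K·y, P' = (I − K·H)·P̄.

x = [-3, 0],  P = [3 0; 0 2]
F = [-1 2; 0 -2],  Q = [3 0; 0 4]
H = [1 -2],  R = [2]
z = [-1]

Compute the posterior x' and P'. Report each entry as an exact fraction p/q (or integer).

x̄ = F·x = [3, 0]
P̄ = F·P·Fᵀ + Q = [14 -8; -8 12]
y = z − H·x̄ = [-4]
S = H·P̄·Hᵀ + R = [96]
K = P̄·Hᵀ·S⁻¹ = [5/16; -1/3]
x' = x̄ + K·y = [7/4, 4/3]
P' = (I − K·H)·P̄ = [37/8 2; 2 4/3]

x' = [7/4, 4/3]
P' = [37/8 2; 2 4/3]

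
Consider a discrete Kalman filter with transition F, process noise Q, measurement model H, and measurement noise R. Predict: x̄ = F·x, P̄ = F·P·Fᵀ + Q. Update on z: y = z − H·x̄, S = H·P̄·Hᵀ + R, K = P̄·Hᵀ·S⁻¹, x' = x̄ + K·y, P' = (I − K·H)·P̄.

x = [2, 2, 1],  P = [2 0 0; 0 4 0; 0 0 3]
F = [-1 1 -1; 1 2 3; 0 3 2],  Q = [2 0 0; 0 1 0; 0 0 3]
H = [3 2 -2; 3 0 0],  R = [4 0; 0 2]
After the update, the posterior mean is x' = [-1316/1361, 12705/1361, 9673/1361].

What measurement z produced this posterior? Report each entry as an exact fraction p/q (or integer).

z = [2, -3]

x̄ = F·x = [-1, 9, 8]
P̄ = F·P·Fᵀ + Q = [11 -3 6; -3 46 42; 6 42 51]
S = H·P̄·Hᵀ + R = [47 45; 45 101]
K = P̄·Hᵀ·S⁻¹ = [15/1361 438/1361; 152/1361 -189/1361; -405/1361 423/1361]
x' − x̄ = [45/1361, 456/1361, -1215/1361] = K·y
y = (KᵀK)⁻¹·Kᵀ·(x' − x̄) = [3, 0]
z = y + H·x̄ = [3, 0] + [-1, -3] = [2, -3]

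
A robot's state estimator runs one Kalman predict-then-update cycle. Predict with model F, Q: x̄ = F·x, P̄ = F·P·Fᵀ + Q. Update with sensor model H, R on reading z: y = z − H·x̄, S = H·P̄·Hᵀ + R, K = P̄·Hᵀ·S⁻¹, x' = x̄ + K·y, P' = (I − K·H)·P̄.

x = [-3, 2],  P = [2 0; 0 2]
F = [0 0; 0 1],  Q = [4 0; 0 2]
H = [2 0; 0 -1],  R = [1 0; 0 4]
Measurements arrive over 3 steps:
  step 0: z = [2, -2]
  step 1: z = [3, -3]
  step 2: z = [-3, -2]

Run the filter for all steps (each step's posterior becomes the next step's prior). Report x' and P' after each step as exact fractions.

step 0: x̄ = F·x = [0, 2]
step 0: P̄ = F·P·Fᵀ + Q = [4 0; 0 4]
step 0: y = z − H·x̄ = [2, 0]
step 0: S = H·P̄·Hᵀ + R = [17 0; 0 8]
step 0: K = P̄·Hᵀ·S⁻¹ = [8/17 0; 0 -1/2]
step 0: x' = x̄ + K·y = [16/17, 2]
step 0: P' = (I − K·H)·P̄ = [4/17 0; 0 2]
step 1: x̄ = F·x = [0, 2]
step 1: P̄ = F·P·Fᵀ + Q = [4 0; 0 4]
step 1: y = z − H·x̄ = [3, -1]
step 1: S = H·P̄·Hᵀ + R = [17 0; 0 8]
step 1: K = P̄·Hᵀ·S⁻¹ = [8/17 0; 0 -1/2]
step 1: x' = x̄ + K·y = [24/17, 5/2]
step 1: P' = (I − K·H)·P̄ = [4/17 0; 0 2]
step 2: x̄ = F·x = [0, 5/2]
step 2: P̄ = F·P·Fᵀ + Q = [4 0; 0 4]
step 2: y = z − H·x̄ = [-3, 1/2]
step 2: S = H·P̄·Hᵀ + R = [17 0; 0 8]
step 2: K = P̄·Hᵀ·S⁻¹ = [8/17 0; 0 -1/2]
step 2: x' = x̄ + K·y = [-24/17, 9/4]
step 2: P' = (I − K·H)·P̄ = [4/17 0; 0 2]

step 0: x' = [16/17, 2], P' = [4/17 0; 0 2]
step 1: x' = [24/17, 5/2], P' = [4/17 0; 0 2]
step 2: x' = [-24/17, 9/4], P' = [4/17 0; 0 2]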